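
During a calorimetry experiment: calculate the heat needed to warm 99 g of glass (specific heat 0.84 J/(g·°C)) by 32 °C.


q = mcΔT = 99 × 0.84 × 32
= 2661.12 J

2661.12 J


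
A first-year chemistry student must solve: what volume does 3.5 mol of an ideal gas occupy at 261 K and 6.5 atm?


PV = nRT  (R = 0.08206 L·atm/(mol·K))
V = nRT/P = 3.5×0.08206×261/6.5
= 11.533 L

11.533 L


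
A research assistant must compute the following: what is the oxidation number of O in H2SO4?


O is usually -2
Oxidation number: -2

-2


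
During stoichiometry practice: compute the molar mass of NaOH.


M(NaOH) = 1×22.99 + 1×16.0 + 1×1.008
= 22.99 + 16.0 + 1.01
= 40.0 g/mol

40.0 g/mol


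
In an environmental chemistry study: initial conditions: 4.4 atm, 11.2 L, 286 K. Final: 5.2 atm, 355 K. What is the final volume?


P1V1/T1 = P2V2/T2
V2 = P1V1T2/(T1P2)
= 4.4×11.2×355/(286×5.2)
= 11.763 L

11.763 L


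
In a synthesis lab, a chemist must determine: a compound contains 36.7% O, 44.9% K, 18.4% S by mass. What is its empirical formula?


Assume 100 g sample. Moles of each element:
  O: 36.7/16.0 = 2.294 mol
  K: 44.9/39.1 = 1.148 mol
  S: 18.4/32.07 = 0.574 mol
Divide by smallest (0.574):
  O: 2.294/0.574 = 4.0
  K: 1.148/0.574 = 2.0
  S: 0.574/0.574 = 1.0
Empirical formula: K2SO4

K2SO4


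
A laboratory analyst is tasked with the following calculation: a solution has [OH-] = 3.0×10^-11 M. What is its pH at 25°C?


pOH = -log10([OH-]) = -log10(3.0×10^-11)
= 11 - log10(3.0) = 10.52
pH = 14 - pOH = 14 - 10.52 = 3.48

3.48


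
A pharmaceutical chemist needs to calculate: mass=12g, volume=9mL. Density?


ρ = mass/volume
= 12/9
= 1.333 g/mL

1.333 g/mL


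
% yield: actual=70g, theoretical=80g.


% yield = actual/theoretical × 100
= 70/80 × 100
= 87.5%

87.5%


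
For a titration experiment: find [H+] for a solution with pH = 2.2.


[H+] = 10^(-pH) = 10^(-2.2)
= 6.31×10^-3 M

6.31×10^-3 M


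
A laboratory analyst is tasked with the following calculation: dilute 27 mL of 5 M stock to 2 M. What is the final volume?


C1V1 = C2V2
5 × 27 = 2 × V2
V2 = 135/2 = 67.5 mL

67.5 mL


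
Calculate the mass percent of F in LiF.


M(LiF) = 1×6.94 + 1×19.0 = 25.94 g/mol
Mass of F = 1 × 19.0 = 19.00 g/mol
% F = 19.00/25.94 × 100 = 73.25%

73.25%


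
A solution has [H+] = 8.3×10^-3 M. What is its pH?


pH = -log10([H+]) = -log10(8.3×10^-3)
= 3 - log10(8.3)
= 3 - 0.92
= 2.08

2.08


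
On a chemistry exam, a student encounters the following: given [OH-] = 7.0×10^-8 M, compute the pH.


pOH = -log10([OH-]) = -log10(7.0×10^-8)
= 8 - log10(7.0) = 7.15
pH = 14 - pOH = 14 - 7.15 = 6.85

6.85


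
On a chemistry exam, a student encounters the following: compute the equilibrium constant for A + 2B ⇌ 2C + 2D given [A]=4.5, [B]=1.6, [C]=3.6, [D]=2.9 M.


Kc = [C]^2[D]^2/([A][B]^2)
= (3.6^2 × 2.9^2)/(4.5^1 × 1.6^2)
= 108.9936/11.52
= 9.461

9.461


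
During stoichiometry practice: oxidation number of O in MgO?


O is usually -2
Oxidation number: -2

-2


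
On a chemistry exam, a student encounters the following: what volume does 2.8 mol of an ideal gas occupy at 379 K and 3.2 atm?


PV = nRT  (R = 0.08206 L·atm/(mol·K))
V = nRT/P = 2.8×0.08206×379/3.2
= 27.213 L

27.213 L


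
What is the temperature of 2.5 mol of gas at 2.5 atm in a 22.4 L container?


PV = nRT  (R = 0.08206 L·atm/(mol·K))
T = PV/(nR) = 2.5×22.4/(2.5×0.08206)
= 56.00/0.205150
= 272.97 K

272.97 K


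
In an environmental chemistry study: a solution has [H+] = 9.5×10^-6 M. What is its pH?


pH = -log10([H+]) = -log10(9.5×10^-6)
= 6 - log10(9.5)
= 6 - 0.98
= 5.02

5.02


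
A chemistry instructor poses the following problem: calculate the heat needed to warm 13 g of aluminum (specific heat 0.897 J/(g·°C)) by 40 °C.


q = mcΔT = 13 × 0.897 × 40
= 466.44 J

466.44 J


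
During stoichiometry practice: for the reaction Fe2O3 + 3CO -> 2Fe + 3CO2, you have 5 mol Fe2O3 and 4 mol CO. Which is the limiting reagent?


Mole ratio available / coefficient:
  Fe2O3: 5/1 = 5.000
  CO: 4/3 = 1.333
Smaller ratio is limiting.

CO


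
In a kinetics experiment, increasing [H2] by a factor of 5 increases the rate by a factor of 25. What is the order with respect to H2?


rate ∝ [H2]^n
5^n = 25 → n = 2
Order in H2: 2

2


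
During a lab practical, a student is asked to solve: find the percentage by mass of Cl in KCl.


M(KCl) = 1×39.1 + 1×35.45 = 74.55 g/mol
Mass of Cl = 1 × 35.45 = 35.45 g/mol
% Cl = 35.45/74.55 × 100 = 47.55%

47.55%


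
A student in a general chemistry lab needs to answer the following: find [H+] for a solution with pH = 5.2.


[H+] = 10^(-pH) = 10^(-5.2)
= 6.31×10^-6 M

6.31×10^-6 M


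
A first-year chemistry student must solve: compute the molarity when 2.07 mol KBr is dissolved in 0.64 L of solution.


M = n/V = 2.07/0.64 = 3.234 mol/L

3.234 M


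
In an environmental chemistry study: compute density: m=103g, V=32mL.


ρ = mass/volume
= 103/32
= 3.219 g/mL

3.219 g/mL


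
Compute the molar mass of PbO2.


M(PbO2) = 1×207.2 + 2×16.0
= 207.2 + 32.0
= 239.2 g/mol

239.2 g/mol


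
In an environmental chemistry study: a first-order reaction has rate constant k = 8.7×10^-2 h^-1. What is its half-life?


t½ = ln2/k = 0.693147/(8.7×10^-2 h^-1)
= 7.967 h

7.967 h


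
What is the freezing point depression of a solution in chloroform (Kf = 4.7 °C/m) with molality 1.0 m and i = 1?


ΔTf = Kf × m × i
= 4.7 × 1.0 × 1
= 4.7 °C

4.7 °C


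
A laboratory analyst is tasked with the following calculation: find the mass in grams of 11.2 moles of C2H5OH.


M(C2H5OH) = 46.07 g/mol
mass = n × M = 11.2 × 46.07 = 515.98 g

515.98 g


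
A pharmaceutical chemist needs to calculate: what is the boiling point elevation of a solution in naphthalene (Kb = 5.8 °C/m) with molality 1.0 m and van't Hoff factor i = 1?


ΔTb = Kb × m × i
= 5.8 × 1.0 × 1
= 5.8 °C

5.8 °C


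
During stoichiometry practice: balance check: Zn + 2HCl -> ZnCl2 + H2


Equation: Zn + 2HCl -> ZnCl2 + H2
Check atoms: Cl: 2=2, H: 2=2, Zn: 1=1
Balanced

Yes, balanced


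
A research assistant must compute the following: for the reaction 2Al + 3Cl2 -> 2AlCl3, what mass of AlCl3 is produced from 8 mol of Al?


Mole ratio AlCl3:Al = 2:2
n(AlCl3) = 8 × 2/2 = 8.000 mol
mass = 8.000 × 133.33 = 1066.64 g

1066.64 g


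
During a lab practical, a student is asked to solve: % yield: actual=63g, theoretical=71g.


% yield = actual/theoretical × 100
= 63/71 × 100
= 88.73%

88.73%


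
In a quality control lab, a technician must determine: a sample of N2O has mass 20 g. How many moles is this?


M(N2O) = 44.02 g/mol
n = mass/M = 20/44.02 = 0.4543 mol

0.4543 mol


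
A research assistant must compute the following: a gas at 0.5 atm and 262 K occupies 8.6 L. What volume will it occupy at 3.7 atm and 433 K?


P1V1/T1 = P2V2/T2
V2 = P1V1T2/(T1P2)
= 0.5×8.6×433/(262×3.7)
= 1.921 L

1.921 L


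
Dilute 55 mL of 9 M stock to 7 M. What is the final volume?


C1V1 = C2V2
9 × 55 = 7 × V2
V2 = 495/7 = 70.71 mL

70.71 mL


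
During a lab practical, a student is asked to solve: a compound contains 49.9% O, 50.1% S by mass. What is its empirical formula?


Assume 100 g sample. Moles of each element:
  O: 49.9/16.0 = 3.119 mol
  S: 50.1/32.07 = 1.562 mol
Divide by smallest (1.562):
  O: 3.119/1.562 = 2.0
  S: 1.562/1.562 = 1.0
Empirical formula: SO2

SO2


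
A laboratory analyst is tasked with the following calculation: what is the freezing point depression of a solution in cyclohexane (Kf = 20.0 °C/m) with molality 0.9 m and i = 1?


ΔTf = Kf × m × i
= 20.0 × 0.9 × 1
= 18.0 °C

18.0 °C


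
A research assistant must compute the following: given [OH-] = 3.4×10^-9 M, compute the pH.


pOH = -log10([OH-]) = -log10(3.4×10^-9)
= 9 - log10(3.4) = 8.47
pH = 14 - pOH = 14 - 8.47 = 5.53

5.53


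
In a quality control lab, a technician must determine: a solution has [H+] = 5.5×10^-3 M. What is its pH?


pH = -log10([H+]) = -log10(5.5×10^-3)
= 3 - log10(5.5)
= 3 - 0.74
= 2.26

2.26


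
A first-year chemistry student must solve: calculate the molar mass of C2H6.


M(C2H6) = 2×12.01 + 6×1.008
= 24.02 + 6.05
= 30.07 g/mol

30.07 g/mol


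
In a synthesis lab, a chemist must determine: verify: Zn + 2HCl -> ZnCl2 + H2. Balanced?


Equation: Zn + 2HCl -> ZnCl2 + H2
Check atoms: Cl: 2=2, H: 2=2, Zn: 1=1
Balanced

Yes, balanced


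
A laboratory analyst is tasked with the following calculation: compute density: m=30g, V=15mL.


ρ = mass/volume
= 30/15
= 2.0 g/mL

2.0 g/mL


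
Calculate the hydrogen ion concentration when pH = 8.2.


[H+] = 10^(-pH) = 10^(-8.2)
= 6.31×10^-9 M

6.31×10^-9 M


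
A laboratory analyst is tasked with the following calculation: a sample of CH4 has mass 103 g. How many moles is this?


M(CH4) = 16.04 g/mol
n = mass/M = 103/16.04 = 6.4214 mol

6.4214 mol


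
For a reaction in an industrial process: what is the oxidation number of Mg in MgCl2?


Group 2 metal: +2
Oxidation number: +2

+2


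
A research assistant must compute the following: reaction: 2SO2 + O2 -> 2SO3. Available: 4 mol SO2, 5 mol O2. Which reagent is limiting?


Mole ratio available / coefficient:
  SO2: 4/2 = 2.000
  O2: 5/1 = 5.000
Smaller ratio is limiting.

SO2


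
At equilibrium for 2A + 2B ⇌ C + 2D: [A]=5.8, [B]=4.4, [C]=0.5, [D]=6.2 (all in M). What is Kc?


Kc = [C][D]^2/([A]^2[B]^2)
= (0.5^1 × 6.2^2)/(5.8^2 × 4.4^2)
= 19.22/651.2704
= 0.02951

0.02951


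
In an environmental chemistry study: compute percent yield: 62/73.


% yield = actual/theoretical × 100
= 62/73 × 100
= 84.93%

84.93%


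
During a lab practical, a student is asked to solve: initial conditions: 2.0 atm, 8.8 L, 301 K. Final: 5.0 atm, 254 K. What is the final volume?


P1V1/T1 = P2V2/T2
V2 = P1V1T2/(T1P2)
= 2.0×8.8×254/(301×5.0)
= 2.97 L

2.97 L


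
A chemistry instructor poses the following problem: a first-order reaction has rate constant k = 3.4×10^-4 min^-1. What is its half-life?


t½ = ln2/k = 0.693147/(3.4×10^-4 min^-1)
= 2039 min

2039 min


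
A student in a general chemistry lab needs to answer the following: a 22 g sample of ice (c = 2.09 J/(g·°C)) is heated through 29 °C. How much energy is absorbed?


q = mcΔT = 22 × 2.09 × 29
= 1333.42 J

1333.42 J


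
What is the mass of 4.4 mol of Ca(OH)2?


M(Ca(OH)2) = 74.1 g/mol
mass = n × M = 4.4 × 74.1 = 326.04 g

326.04 g


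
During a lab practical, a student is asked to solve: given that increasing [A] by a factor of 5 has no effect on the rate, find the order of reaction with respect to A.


rate ∝ [A]^n
rate ∝ [A]^0
Order in A: 0

0


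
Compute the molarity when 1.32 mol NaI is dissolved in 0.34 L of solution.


M = n/V = 1.32/0.34 = 3.882 mol/L

3.882 M


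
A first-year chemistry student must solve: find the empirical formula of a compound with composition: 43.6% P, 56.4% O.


Assume 100 g sample. Moles of each element:
  P: 43.6/30.97 = 1.408 mol
  O: 56.4/16.0 = 3.525 mol
Divide by smallest (1.408):
  P: 1.408/1.408 = 1.0
  O: 3.525/1.408 = 2.5
Multiply all ratios by 2 to obtain whole numbers.
Empirical formula: P2O5

P2O5


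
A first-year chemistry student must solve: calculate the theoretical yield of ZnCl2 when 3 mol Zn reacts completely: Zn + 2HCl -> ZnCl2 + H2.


Mole ratio ZnCl2:Zn = 1:1
n(ZnCl2) = 3 × 1/1 = 3.000 mol
mass = 3.000 × 136.28 = 408.84 g

408.84 g


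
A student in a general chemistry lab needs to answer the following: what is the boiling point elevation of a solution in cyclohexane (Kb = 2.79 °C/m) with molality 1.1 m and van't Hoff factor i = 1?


ΔTb = Kb × m × i
= 2.79 × 1.1 × 1
= 3.069 °C

3.069 °C


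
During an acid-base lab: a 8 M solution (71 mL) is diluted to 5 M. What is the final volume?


C1V1 = C2V2
8 × 71 = 5 × V2
V2 = 568/5 = 113.6 mL

113.6 mL


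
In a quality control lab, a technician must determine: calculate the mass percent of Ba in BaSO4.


M(BaSO4) = 1×137.33 + 1×32.07 + 4×16.0 = 233.40 g/mol
Mass of Ba = 1 × 137.33 = 137.33 g/mol
% Ba = 137.33/233.40 × 100 = 58.84%

58.84%


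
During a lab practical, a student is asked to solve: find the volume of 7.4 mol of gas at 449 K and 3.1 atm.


PV = nRT  (R = 0.08206 L·atm/(mol·K))
V = nRT/P = 7.4×0.08206×449/3.1
= 87.952 L

87.952 L


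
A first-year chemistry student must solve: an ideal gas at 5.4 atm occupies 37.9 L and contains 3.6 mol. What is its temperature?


PV = nRT  (R = 0.08206 L·atm/(mol·K))
T = PV/(nR) = 5.4×37.9/(3.6×0.08206)
= 204.66/0.295416
= 692.79 K

692.79 K


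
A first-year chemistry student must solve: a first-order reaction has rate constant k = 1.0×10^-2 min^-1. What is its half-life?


t½ = ln2/k = 0.693147/(1.0×10^-2 min^-1)
= 69.31 min

69.31 min


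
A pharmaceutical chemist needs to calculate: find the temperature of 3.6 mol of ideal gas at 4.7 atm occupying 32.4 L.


PV = nRT  (R = 0.08206 L·atm/(mol·K))
T = PV/(nR) = 4.7×32.4/(3.6×0.08206)
= 152.28/0.295416
= 515.48 K

515.48 K


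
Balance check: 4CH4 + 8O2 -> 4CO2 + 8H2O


Equation: 4CH4 + 8O2 -> 4CO2 + 8H2O
Check atoms: C: 4=4, H: 16=16, O: 16=16
Balanced

Yes, balanced


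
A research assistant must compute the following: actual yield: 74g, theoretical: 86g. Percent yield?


% yield = actual/theoretical × 100
= 74/86 × 100
= 86.05%

86.05%


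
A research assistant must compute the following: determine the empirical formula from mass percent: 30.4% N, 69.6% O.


Assume 100 g sample. Moles of each element:
  N: 30.4/14.01 = 2.17 mol
  O: 69.6/16.0 = 4.35 mol
Divide by smallest (2.17):
  N: 2.17/2.17 = 1.0
  O: 4.35/2.17 = 2.0
Empirical formula: NO2

NO2


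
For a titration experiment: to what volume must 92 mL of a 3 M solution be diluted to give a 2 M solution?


C1V1 = C2V2
3 × 92 = 2 × V2
V2 = 276/2 = 138.0 mL

138.0 mL


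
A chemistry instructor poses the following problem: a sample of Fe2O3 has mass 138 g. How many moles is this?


M(Fe2O3) = 159.7 g/mol
n = mass/M = 138/159.7 = 0.8641 mol

0.8641 mol


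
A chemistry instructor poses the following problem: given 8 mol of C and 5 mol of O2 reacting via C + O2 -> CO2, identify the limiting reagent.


Mole ratio available / coefficient:
  C: 8/1 = 8.000
  O2: 5/1 = 5.000
Smaller ratio is limiting.

O2


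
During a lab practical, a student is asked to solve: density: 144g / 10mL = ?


ρ = mass/volume
= 144/10
= 14.4 g/mL

14.4 g/mL


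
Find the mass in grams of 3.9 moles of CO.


M(CO) = 28.01 g/mol
mass = n × M = 3.9 × 28.01 = 109.24 g

109.24 g


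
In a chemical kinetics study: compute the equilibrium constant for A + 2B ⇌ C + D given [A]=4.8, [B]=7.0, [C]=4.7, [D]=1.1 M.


Kc = [C][D]/([A][B]^2)
= (4.7^1 × 1.1^1)/(4.8^1 × 7.0^2)
= 5.17/235.2
= 0.02198

0.02198


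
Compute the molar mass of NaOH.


M(NaOH) = 1×22.99 + 1×16.0 + 1×1.008
= 22.99 + 16.0 + 1.01
= 40.0 g/mol

40.0 g/mol


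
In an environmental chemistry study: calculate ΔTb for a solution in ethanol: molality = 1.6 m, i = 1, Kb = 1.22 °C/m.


ΔTb = Kb × m × i
= 1.22 × 1.6 × 1
= 1.952 °C

1.952 °C


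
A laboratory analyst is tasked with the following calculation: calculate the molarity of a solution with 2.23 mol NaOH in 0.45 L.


M = n/V = 2.23/0.45 = 4.956 mol/L

4.956 M


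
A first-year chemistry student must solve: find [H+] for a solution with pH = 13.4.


[H+] = 10^(-pH) = 10^(-13.4)
= 3.98×10^-14 M

3.98×10^-14 M


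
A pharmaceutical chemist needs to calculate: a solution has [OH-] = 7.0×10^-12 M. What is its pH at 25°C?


pOH = -log10([OH-]) = -log10(7.0×10^-12)
= 12 - log10(7.0) = 11.15
pH = 14 - pOH = 14 - 11.15 = 2.85

2.85


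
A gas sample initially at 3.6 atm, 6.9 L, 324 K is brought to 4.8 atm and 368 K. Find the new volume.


P1V1/T1 = P2V2/T2
V2 = P1V1T2/(T1P2)
= 3.6×6.9×368/(324×4.8)
= 5.878 L

5.878 L


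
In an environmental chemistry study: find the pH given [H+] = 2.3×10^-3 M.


pH = -log10([H+]) = -log10(2.3×10^-3)
= 3 - log10(2.3)
= 3 - 0.36
= 2.64

2.64


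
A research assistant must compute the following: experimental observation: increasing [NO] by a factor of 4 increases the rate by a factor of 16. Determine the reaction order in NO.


rate ∝ [NO]^n
4^n = 16 → n = 2
Order in NO: 2

2


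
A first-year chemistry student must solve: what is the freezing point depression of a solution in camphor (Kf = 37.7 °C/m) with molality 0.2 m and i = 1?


ΔTf = Kf × m × i
= 37.7 × 0.2 × 1
= 7.54 °C

7.54 °C


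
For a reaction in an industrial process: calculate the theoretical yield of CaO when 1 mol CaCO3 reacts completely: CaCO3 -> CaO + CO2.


Mole ratio CaO:CaCO3 = 1:1
n(CaO) = 1 × 1/1 = 1.000 mol
mass = 1.000 × 56.08 = 56.08 g

56.08 g


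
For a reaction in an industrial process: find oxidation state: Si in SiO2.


x + 2(-2) = 0, so x = +4
Oxidation number: +4

+4


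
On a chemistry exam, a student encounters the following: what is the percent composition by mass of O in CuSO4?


M(CuSO4) = 1×63.55 + 1×32.07 + 4×16.0 = 159.62 g/mol
Mass of O = 4 × 16.0 = 64.00 g/mol
% O = 64.00/159.62 × 100 = 40.10%

40.10%


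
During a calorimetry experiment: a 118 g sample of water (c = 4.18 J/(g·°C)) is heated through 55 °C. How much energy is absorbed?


q = mcΔT = 118 × 4.18 × 55
= 27128.20 J

27128.20 J


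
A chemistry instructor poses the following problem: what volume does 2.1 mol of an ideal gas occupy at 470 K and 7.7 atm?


PV = nRT  (R = 0.08206 L·atm/(mol·K))
V = nRT/P = 2.1×0.08206×470/7.7
= 10.519 L

10.519 L


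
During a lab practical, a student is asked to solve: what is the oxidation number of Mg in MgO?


Group 2 metal: +2
Oxidation number: +2

+2


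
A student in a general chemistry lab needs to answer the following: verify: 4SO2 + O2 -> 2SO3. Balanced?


Equation: 4SO2 + O2 -> 2SO3
Check atoms: O: 10≠6, S: 4≠2
Not balanced

No, not balanced


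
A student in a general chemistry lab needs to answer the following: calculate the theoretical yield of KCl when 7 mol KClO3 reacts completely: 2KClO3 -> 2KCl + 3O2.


Mole ratio KCl:KClO3 = 2:2
n(KCl) = 7 × 2/2 = 7.000 mol
mass = 7.000 × 74.55 = 521.85 g

521.85 g


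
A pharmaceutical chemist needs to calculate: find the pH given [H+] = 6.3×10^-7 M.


pH = -log10([H+]) = -log10(6.3×10^-7)
= 7 - log10(6.3)
= 7 - 0.8
= 6.2

6.2


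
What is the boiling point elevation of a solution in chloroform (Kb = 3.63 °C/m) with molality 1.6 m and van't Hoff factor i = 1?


ΔTb = Kb × m × i
= 3.63 × 1.6 × 1
= 5.808 °C

5.808 °C


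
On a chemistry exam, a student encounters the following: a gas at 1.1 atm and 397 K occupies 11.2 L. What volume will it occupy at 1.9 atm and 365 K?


P1V1/T1 = P2V2/T2
V2 = P1V1T2/(T1P2)
= 1.1×11.2×365/(397×1.9)
= 5.962 L

5.962 L


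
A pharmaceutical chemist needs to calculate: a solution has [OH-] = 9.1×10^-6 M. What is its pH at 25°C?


pOH = -log10([OH-]) = -log10(9.1×10^-6)
= 6 - log10(9.1) = 5.04
pH = 14 - pOH = 14 - 5.04 = 8.96

8.96


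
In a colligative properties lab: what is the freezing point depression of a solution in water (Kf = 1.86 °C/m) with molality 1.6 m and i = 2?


ΔTf = Kf × m × i
= 1.86 × 1.6 × 2
= 5.952 °C

5.952 °C


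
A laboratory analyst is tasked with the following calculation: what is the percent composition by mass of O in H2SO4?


M(H2SO4) = 2×1.008 + 1×32.07 + 4×16.0 = 98.086 g/mol
Mass of O = 4 × 16.0 = 64.00 g/mol
% O = 64.00/98.086 × 100 = 65.25%

65.25%


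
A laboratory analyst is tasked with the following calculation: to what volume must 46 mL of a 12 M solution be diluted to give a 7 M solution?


C1V1 = C2V2
12 × 46 = 7 × V2
V2 = 552/7 = 78.86 mL

78.86 mL


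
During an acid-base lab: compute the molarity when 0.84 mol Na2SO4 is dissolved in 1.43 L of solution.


M = n/V = 0.84/1.43 = 0.587 mol/L

0.587 M


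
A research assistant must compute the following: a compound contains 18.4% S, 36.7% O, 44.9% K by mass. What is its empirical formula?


Assume 100 g sample. Moles of each element:
  S: 18.4/32.07 = 0.574 mol
  O: 36.7/16.0 = 2.294 mol
  K: 44.9/39.1 = 1.148 mol
Divide by smallest (0.574):
  S: 0.574/0.574 = 1.0
  O: 2.294/0.574 = 4.0
  K: 1.148/0.574 = 2.0
Empirical formula: K2SO4

K2SO4


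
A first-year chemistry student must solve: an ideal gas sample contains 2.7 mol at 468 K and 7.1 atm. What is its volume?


PV = nRT  (R = 0.08206 L·atm/(mol·K))
V = nRT/P = 2.7×0.08206×468/7.1
= 14.604 L

14.604 L


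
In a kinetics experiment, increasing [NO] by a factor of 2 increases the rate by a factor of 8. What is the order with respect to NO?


rate ∝ [NO]^n
2^n = 8 → n = 3
Order in NO: 3

3


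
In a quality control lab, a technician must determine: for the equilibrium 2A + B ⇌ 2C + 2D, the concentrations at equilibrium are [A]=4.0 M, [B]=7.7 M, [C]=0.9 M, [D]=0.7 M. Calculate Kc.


Kc = [C]^2[D]^2/([A]^2[B])
= (0.9^2 × 0.7^2)/(4.0^2 × 7.7^1)
= 0.3969/123.2
= 0.003222

0.003222


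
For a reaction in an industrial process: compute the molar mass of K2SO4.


M(K2SO4) = 2×39.1 + 1×32.07 + 4×16.0
= 78.2 + 32.07 + 64.0
= 174.27 g/mol

174.27 g/mol


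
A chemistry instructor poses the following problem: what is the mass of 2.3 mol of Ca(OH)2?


M(Ca(OH)2) = 74.1 g/mol
mass = n × M = 2.3 × 74.1 = 170.43 g

170.43 g


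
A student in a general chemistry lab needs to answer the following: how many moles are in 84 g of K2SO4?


M(K2SO4) = 174.27 g/mol
n = mass/M = 84/174.27 = 0.482 mol

0.482 mol


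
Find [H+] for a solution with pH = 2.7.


[H+] = 10^(-pH) = 10^(-2.7)
= 2.0×10^-3 M

2.0×10^-3 M


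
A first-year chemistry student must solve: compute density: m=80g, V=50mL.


ρ = mass/volume
= 80/50
= 1.6 g/mL

1.6 g/mL


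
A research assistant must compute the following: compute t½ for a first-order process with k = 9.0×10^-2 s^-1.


t½ = ln2/k = 0.693147/(9.0×10^-2 s^-1)
= 7.702 s

7.702 s


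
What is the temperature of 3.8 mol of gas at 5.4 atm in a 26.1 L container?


PV = nRT  (R = 0.08206 L·atm/(mol·K))
T = PV/(nR) = 5.4×26.1/(3.8×0.08206)
= 140.94/0.311828
= 451.98 K

451.98 K


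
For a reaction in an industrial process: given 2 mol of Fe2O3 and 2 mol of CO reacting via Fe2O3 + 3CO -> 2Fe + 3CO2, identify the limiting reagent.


Mole ratio available / coefficient:
  Fe2O3: 2/1 = 2.000
  CO: 2/3 = 0.667
Smaller ratio is limiting.

CO


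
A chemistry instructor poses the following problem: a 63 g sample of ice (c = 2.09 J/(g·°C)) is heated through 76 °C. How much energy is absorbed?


q = mcΔT = 63 × 2.09 × 76
= 10006.92 J

10006.92 J


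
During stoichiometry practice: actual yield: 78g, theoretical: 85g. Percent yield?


% yield = actual/theoretical × 100
= 78/85 × 100
= 91.76%

91.76%


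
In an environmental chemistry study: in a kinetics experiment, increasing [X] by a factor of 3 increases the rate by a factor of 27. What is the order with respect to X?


rate ∝ [X]^n
3^n = 27 → n = 3
Order in X: 3

3


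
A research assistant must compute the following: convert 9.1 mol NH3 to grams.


M(NH3) = 17.03 g/mol
mass = n × M = 9.1 × 17.03 = 154.97 g

154.97 g


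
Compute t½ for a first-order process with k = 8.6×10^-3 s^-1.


t½ = ln2/k = 0.693147/(8.6×10^-3 s^-1)
= 80.60 s

80.60 s


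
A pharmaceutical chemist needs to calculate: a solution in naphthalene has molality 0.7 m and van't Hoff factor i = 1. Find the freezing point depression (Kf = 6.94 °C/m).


ΔTf = Kf × m × i
= 6.94 × 0.7 × 1
= 4.858 °C

4.858 °C


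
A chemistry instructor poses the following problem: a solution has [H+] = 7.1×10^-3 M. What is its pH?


pH = -log10([H+]) = -log10(7.1×10^-3)
= 3 - log10(7.1)
= 3 - 0.85
= 2.15

2.15


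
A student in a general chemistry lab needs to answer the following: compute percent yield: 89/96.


% yield = actual/theoretical × 100
= 89/96 × 100
= 92.71%

92.71%


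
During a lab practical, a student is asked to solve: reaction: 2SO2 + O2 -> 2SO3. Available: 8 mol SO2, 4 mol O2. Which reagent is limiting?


Mole ratio available / coefficient:
  SO2: 8/2 = 4.000
  O2: 4/1 = 4.000
Smaller ratio is limiting.

neither (stoichiometric); SO2 and O2 are fully consumed


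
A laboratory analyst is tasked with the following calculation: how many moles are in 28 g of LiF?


M(LiF) = 25.94 g/mol
n = mass/M = 28/25.94 = 1.0794 mol

1.0794 mol


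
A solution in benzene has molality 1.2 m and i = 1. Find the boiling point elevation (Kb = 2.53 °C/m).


ΔTb = Kb × m × i
= 2.53 × 1.2 × 1
= 3.036 °C

3.036 °C


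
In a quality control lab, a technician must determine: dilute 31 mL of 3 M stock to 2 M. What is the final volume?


C1V1 = C2V2
3 × 31 = 2 × V2
V2 = 93/2 = 46.5 mL

46.5 mL


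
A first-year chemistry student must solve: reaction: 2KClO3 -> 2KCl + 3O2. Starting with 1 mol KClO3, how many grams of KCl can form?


Mole ratio KCl:KClO3 = 2:2
n(KCl) = 1 × 2/2 = 1.000 mol
mass = 1.000 × 74.55 = 74.55 g

74.55 g


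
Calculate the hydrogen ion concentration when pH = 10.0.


[H+] = 10^(-pH) = 10^(-10.0)
= 1.0×10^-10 M

1.0×10^-10 M


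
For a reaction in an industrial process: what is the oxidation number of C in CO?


x + (-2) = 0, so x = +2
Oxidation number: +2

+2


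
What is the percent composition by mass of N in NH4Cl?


M(NH4Cl) = 1×14.01 + 4×1.008 + 1×35.45 = 53.492 g/mol
Mass of N = 1 × 14.01 = 14.01 g/mol
% N = 14.01/53.492 × 100 = 26.19%

26.19%


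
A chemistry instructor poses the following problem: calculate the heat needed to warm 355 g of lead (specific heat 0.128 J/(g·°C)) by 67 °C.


q = mcΔT = 355 × 0.128 × 67
= 3044.48 J

3044.48 J


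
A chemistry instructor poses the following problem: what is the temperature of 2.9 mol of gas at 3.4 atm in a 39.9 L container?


PV = nRT  (R = 0.08206 L·atm/(mol·K))
T = PV/(nR) = 3.4×39.9/(2.9×0.08206)
= 135.66/0.237974
= 570.06 K

570.06 K


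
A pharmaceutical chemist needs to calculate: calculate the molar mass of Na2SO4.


M(Na2SO4) = 2×22.99 + 1×32.07 + 4×16.0
= 45.98 + 32.07 + 64.0
= 142.05 g/mol

142.05 g/mol


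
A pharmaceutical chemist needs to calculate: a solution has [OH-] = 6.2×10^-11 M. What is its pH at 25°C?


pOH = -log10([OH-]) = -log10(6.2×10^-11)
= 11 - log10(6.2) = 10.21
pH = 14 - pOH = 14 - 10.21 = 3.79

3.79


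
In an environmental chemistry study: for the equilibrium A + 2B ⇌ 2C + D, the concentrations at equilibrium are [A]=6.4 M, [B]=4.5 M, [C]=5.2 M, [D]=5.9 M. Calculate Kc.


Kc = [C]^2[D]/([A][B]^2)
= (5.2^2 × 5.9^1)/(6.4^1 × 4.5^2)
= 159.536/129.6
= 1.231

1.231


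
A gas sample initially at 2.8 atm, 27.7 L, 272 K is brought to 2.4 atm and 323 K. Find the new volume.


P1V1/T1 = P2V2/T2
V2 = P1V1T2/(T1P2)
= 2.8×27.7×323/(272×2.4)
= 38.376 L

38.376 L


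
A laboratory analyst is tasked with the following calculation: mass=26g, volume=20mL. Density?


ρ = mass/volume
= 26/20
= 1.3 g/mL

1.3 g/mL


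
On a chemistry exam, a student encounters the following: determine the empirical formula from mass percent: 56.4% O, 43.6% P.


Assume 100 g sample. Moles of each element:
  O: 56.4/16.0 = 3.525 mol
  P: 43.6/30.97 = 1.408 mol
Divide by smallest (1.408):
  O: 3.525/1.408 = 2.5
  P: 1.408/1.408 = 1.0
Multiply all ratios by 2 to obtain whole numbers.
Empirical formula: P2O5

P2O5


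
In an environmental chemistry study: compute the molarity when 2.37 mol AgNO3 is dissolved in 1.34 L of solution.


M = n/V = 2.37/1.34 = 1.769 mol/L

1.769 M


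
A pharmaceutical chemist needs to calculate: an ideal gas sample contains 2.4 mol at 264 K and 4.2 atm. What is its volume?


PV = nRT  (R = 0.08206 L·atm/(mol·K))
V = nRT/P = 2.4×0.08206×264/4.2
= 12.379 L

12.379 L


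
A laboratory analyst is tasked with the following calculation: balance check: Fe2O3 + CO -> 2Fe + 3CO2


Equation: Fe2O3 + CO -> 2Fe + 3CO2
Check atoms: C: 1≠3, Fe: 2=2, O: 4≠6
Not balanced

No, not balanced


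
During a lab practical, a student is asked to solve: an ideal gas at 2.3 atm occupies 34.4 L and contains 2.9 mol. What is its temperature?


PV = nRT  (R = 0.08206 L·atm/(mol·K))
T = PV/(nR) = 2.3×34.4/(2.9×0.08206)
= 79.12/0.237974
= 332.47 K

332.47 K


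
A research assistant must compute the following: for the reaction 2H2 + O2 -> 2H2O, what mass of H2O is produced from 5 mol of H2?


Mole ratio H2O:H2 = 2:2
n(H2O) = 5 × 2/2 = 5.000 mol
mass = 5.000 × 18.02 = 90.1 g

90.1 g


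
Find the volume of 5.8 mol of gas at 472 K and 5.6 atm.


PV = nRT  (R = 0.08206 L·atm/(mol·K))
V = nRT/P = 5.8×0.08206×472/5.6
= 40.116 L

40.116 L


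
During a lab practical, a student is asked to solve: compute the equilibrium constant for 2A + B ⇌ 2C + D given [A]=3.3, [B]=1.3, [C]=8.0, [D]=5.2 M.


Kc = [C]^2[D]/([A]^2[B])
= (8.0^2 × 5.2^1)/(3.3^2 × 1.3^1)
= 332.8/14.157
= 23.51

23.51


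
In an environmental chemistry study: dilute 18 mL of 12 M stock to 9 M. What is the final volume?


C1V1 = C2V2
12 × 18 = 9 × V2
V2 = 216/9 = 24.0 mL

24.0 mL


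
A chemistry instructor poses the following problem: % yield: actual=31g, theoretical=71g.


% yield = actual/theoretical × 100
= 31/71 × 100
= 43.66%

43.66%


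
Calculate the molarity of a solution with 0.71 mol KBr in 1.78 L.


M = n/V = 0.71/1.78 = 0.399 mol/L

0.399 M


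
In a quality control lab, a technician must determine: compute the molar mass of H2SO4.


M(H2SO4) = 2×1.008 + 1×32.07 + 4×16.0
= 2.02 + 32.07 + 64.0
= 98.09 g/mol

98.09 g/mol


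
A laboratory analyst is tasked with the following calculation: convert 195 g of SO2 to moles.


M(SO2) = 64.07 g/mol
n = mass/M = 195/64.07 = 3.0435 mol

3.0435 mol


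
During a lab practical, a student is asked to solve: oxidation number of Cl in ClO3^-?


x + 3(-2) = -1, so x = +5
Oxidation number: +5

+5


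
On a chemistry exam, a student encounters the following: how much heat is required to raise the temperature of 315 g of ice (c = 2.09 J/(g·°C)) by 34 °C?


q = mcΔT = 315 × 2.09 × 34
= 22383.90 J

22383.90 J


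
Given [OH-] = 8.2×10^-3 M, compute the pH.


pOH = -log10([OH-]) = -log10(8.2×10^-3)
= 3 - log10(8.2) = 2.09
pH = 14 - pOH = 14 - 2.09 = 11.91

11.91


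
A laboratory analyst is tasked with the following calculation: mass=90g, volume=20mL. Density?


ρ = mass/volume
= 90/20
= 4.5 g/mL

4.5 g/mL


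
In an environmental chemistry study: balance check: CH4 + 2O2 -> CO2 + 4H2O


Equation: CH4 + 2O2 -> CO2 + 4H2O
Check atoms: C: 1=1, H: 4≠8, O: 4≠6
Not balanced

No, not balanced


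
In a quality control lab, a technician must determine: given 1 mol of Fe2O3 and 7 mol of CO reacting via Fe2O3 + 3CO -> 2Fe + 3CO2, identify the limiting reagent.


Mole ratio available / coefficient:
  Fe2O3: 1/1 = 1.000
  CO: 7/3 = 2.333
Smaller ratio is limiting.

Fe2O3


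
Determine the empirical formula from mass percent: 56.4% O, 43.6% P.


Assume 100 g sample. Moles of each element:
  O: 56.4/16.0 = 3.525 mol
  P: 43.6/30.97 = 1.408 mol
Divide by smallest (1.408):
  O: 3.525/1.408 = 2.5
  P: 1.408/1.408 = 1.0
Multiply all ratios by 2 to obtain whole numbers.
Empirical formula: P2O5

P2O5


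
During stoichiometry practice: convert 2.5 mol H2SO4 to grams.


M(H2SO4) = 98.09 g/mol
mass = n × M = 2.5 × 98.09 = 245.23 g

245.23 g


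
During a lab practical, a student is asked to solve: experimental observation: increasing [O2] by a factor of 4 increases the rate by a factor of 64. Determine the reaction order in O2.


rate ∝ [O2]^n
4^n = 64 → n = 3
Order in O2: 3

3


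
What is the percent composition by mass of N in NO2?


M(NO2) = 1×14.01 + 2×16.0 = 46.01 g/mol
Mass of N = 1 × 14.01 = 14.01 g/mol
% N = 14.01/46.01 × 100 = 30.45%

30.45%


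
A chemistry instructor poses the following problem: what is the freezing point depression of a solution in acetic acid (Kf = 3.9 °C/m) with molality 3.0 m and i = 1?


ΔTf = Kf × m × i
= 3.9 × 3.0 × 1
= 11.7 °C

11.7 °C


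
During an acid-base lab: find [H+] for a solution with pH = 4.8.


[H+] = 10^(-pH) = 10^(-4.8)
= 1.58×10^-5 M

1.58×10^-5 M


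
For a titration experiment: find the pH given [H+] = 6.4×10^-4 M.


pH = -log10([H+]) = -log10(6.4×10^-4)
= 4 - log10(6.4)
= 4 - 0.81
= 3.19

3.19


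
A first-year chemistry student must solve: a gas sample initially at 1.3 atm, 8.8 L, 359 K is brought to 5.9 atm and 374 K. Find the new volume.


P1V1/T1 = P2V2/T2
V2 = P1V1T2/(T1P2)
= 1.3×8.8×374/(359×5.9)
= 2.02 L

2.02 L


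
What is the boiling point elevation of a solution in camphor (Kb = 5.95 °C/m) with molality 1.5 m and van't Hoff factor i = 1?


ΔTb = Kb × m × i
= 5.95 × 1.5 × 1
= 8.925 °C

8.925 °C


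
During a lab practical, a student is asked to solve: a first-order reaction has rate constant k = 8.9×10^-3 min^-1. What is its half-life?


t½ = ln2/k = 0.693147/(8.9×10^-3 min^-1)
= 77.88 min

77.88 min


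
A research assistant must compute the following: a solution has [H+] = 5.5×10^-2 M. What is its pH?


pH = -log10([H+]) = -log10(5.5×10^-2)
= 2 - log10(5.5)
= 2 - 0.74
= 1.26

1.26


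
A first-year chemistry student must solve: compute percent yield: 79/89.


% yield = actual/theoretical × 100
= 79/89 × 100
= 88.76%

88.76%


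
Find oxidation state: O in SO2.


O is usually -2
Oxidation number: -2

-2


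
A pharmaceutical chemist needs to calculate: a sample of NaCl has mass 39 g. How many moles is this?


M(NaCl) = 58.44 g/mol
n = mass/M = 39/58.44 = 0.6674 mol

0.6674 mol


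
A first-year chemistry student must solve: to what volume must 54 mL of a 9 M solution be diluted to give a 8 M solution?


C1V1 = C2V2
9 × 54 = 8 × V2
V2 = 486/8 = 60.75 mL

60.75 mL


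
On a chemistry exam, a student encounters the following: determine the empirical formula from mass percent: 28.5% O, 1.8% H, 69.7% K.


Assume 100 g sample. Moles of each element:
  O: 28.5/16.0 = 1.781 mol
  H: 1.8/1.008 = 1.786 mol
  K: 69.7/39.1 = 1.783 mol
Divide by smallest (1.781):
  O: 1.781/1.781 = 1.0
  H: 1.786/1.781 = 1.0
  K: 1.783/1.781 = 1.0
Empirical formula: KOH

KOH


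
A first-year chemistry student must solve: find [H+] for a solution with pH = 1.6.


[H+] = 10^(-pH) = 10^(-1.6)
= 2.51×10^-2 M

2.51×10^-2 M


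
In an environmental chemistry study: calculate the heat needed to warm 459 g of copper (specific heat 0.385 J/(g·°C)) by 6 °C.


q = mcΔT = 459 × 0.385 × 6
= 1060.29 J

1060.29 J


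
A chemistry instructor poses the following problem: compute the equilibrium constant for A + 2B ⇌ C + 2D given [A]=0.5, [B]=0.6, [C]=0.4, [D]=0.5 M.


Kc = [C][D]^2/([A][B]^2)
= (0.4^1 × 0.5^2)/(0.5^1 × 0.6^2)
= 0.1/0.18
= 0.5556

0.5556


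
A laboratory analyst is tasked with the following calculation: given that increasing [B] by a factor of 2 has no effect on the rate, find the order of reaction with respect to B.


rate ∝ [B]^n
rate ∝ [B]^0
Order in B: 0

0


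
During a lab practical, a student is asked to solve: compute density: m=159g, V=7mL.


ρ = mass/volume
= 159/7
= 22.714 g/mL

22.714 g/mL


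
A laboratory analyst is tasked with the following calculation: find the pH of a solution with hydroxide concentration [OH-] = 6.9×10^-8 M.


pOH = -log10([OH-]) = -log10(6.9×10^-8)
= 8 - log10(6.9) = 7.16
pH = 14 - pOH = 14 - 7.16 = 6.84

6.84


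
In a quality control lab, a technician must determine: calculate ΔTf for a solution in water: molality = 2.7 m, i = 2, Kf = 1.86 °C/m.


ΔTf = Kf × m × i
= 1.86 × 2.7 × 2
= 10.044 °C

10.044 °C


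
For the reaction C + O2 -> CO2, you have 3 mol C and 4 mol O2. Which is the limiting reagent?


Mole ratio available / coefficient:
  C: 3/1 = 3.000
  O2: 4/1 = 4.000
Smaller ratio is limiting.

C


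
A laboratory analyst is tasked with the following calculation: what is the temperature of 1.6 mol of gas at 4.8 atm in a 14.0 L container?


PV = nRT  (R = 0.08206 L·atm/(mol·K))
T = PV/(nR) = 4.8×14.0/(1.6×0.08206)
= 67.20/0.131296
= 511.82 K

511.82 K


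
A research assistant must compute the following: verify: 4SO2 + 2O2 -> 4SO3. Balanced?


Equation: 4SO2 + 2O2 -> 4SO3
Check atoms: O: 12=12, S: 4=4
Balanced

Yes, balanced


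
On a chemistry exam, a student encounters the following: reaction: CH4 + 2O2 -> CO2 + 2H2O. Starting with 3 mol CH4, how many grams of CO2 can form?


Mole ratio CO2:CH4 = 1:1
n(CO2) = 3 × 1/1 = 3.000 mol
mass = 3.000 × 44.01 = 132.03 g

132.03 g


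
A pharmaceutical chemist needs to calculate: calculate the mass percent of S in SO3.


M(SO3) = 1×32.07 + 3×16.0 = 80.07 g/mol
Mass of S = 1 × 32.07 = 32.07 g/mol
% S = 32.07/80.07 × 100 = 40.05%

40.05%


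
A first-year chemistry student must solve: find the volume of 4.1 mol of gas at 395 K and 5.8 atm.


PV = nRT  (R = 0.08206 L·atm/(mol·K))
V = nRT/P = 4.1×0.08206×395/5.8
= 22.913 L

22.913 L


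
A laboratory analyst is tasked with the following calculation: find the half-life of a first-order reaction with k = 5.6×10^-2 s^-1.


t½ = ln2/k = 0.693147/(5.6×10^-2 s^-1)
= 12.38 s

12.38 s


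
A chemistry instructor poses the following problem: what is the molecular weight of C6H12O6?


M(C6H12O6) = 6×12.01 + 12×1.008 + 6×16.0
= 72.06 + 12.1 + 96.0
= 180.16 g/mol

180.16 g/mol


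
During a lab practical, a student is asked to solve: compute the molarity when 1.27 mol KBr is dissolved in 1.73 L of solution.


M = n/V = 1.27/1.73 = 0.734 mol/L

0.734 M


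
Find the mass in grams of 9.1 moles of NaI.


M(NaI) = 149.89 g/mol
mass = n × M = 9.1 × 149.89 = 1364.00 g

1364.00 g


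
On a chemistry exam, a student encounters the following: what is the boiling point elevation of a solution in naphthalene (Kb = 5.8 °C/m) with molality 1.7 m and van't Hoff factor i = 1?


ΔTb = Kb × m × i
= 5.8 × 1.7 × 1
= 9.86 °C

9.86 °C


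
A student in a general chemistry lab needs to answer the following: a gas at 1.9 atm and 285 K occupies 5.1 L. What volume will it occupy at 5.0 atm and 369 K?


P1V1/T1 = P2V2/T2
V2 = P1V1T2/(T1P2)
= 1.9×5.1×369/(285×5.0)
= 2.509 L

2.509 L


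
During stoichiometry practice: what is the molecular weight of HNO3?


M(HNO3) = 1×1.008 + 1×14.01 + 3×16.0
= 1.01 + 14.01 + 48.0
= 63.02 g/mol

63.02 g/mol


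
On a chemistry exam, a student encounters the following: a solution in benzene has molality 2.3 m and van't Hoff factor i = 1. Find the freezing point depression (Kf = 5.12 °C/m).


ΔTf = Kf × m × i
= 5.12 × 2.3 × 1
= 11.776 °C

11.776 °C


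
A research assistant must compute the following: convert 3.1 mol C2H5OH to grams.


M(C2H5OH) = 46.07 g/mol
mass = n × M = 3.1 × 46.07 = 142.82 g

142.82 g


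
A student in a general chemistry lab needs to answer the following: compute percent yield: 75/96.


% yield = actual/theoretical × 100
= 75/96 × 100
= 78.12%

78.12%


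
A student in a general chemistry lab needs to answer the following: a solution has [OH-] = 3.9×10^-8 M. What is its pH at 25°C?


pOH = -log10([OH-]) = -log10(3.9×10^-8)
= 8 - log10(3.9) = 7.41
pH = 14 - pOH = 14 - 7.41 = 6.59

6.59
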